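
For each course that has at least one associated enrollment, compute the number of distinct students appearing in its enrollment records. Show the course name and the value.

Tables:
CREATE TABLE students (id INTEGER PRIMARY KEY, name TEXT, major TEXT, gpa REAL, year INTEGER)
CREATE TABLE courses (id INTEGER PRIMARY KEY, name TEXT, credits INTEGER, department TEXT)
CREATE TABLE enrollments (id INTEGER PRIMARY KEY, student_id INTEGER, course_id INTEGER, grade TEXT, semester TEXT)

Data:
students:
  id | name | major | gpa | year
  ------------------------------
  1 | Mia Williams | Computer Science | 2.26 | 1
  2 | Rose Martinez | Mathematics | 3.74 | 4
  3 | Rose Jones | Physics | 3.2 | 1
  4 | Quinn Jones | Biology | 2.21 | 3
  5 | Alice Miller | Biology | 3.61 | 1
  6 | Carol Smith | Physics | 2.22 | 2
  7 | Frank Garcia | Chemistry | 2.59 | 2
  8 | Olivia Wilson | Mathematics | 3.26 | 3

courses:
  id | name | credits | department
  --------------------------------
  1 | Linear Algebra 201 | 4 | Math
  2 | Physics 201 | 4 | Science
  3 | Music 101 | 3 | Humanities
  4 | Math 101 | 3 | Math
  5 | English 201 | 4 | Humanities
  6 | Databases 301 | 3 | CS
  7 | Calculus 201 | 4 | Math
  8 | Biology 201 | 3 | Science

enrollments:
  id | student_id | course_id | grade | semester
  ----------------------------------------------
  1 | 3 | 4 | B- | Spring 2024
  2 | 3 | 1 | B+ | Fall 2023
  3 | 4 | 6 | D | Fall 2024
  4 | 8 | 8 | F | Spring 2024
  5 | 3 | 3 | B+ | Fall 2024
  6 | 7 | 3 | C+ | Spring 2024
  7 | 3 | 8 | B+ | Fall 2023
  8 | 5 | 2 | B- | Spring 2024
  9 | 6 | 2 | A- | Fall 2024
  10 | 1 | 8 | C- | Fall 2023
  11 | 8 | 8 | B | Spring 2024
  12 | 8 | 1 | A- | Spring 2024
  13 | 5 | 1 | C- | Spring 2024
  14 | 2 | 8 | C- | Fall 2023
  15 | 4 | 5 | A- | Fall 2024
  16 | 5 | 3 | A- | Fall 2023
SELECT p.name, COUNT(DISTINCT c.student_id) AS distinct_student_count FROM enrollments c JOIN courses p ON c.course_id = p.id GROUP BY p.id, p.name

Execution result:
name | distinct_student_count
Linear Algebra 201 | 3
Physics 201 | 2
Music 101 | 3
Math 101 | 1
English 201 | 1
Databases 301 | 1
Biology 201 | 4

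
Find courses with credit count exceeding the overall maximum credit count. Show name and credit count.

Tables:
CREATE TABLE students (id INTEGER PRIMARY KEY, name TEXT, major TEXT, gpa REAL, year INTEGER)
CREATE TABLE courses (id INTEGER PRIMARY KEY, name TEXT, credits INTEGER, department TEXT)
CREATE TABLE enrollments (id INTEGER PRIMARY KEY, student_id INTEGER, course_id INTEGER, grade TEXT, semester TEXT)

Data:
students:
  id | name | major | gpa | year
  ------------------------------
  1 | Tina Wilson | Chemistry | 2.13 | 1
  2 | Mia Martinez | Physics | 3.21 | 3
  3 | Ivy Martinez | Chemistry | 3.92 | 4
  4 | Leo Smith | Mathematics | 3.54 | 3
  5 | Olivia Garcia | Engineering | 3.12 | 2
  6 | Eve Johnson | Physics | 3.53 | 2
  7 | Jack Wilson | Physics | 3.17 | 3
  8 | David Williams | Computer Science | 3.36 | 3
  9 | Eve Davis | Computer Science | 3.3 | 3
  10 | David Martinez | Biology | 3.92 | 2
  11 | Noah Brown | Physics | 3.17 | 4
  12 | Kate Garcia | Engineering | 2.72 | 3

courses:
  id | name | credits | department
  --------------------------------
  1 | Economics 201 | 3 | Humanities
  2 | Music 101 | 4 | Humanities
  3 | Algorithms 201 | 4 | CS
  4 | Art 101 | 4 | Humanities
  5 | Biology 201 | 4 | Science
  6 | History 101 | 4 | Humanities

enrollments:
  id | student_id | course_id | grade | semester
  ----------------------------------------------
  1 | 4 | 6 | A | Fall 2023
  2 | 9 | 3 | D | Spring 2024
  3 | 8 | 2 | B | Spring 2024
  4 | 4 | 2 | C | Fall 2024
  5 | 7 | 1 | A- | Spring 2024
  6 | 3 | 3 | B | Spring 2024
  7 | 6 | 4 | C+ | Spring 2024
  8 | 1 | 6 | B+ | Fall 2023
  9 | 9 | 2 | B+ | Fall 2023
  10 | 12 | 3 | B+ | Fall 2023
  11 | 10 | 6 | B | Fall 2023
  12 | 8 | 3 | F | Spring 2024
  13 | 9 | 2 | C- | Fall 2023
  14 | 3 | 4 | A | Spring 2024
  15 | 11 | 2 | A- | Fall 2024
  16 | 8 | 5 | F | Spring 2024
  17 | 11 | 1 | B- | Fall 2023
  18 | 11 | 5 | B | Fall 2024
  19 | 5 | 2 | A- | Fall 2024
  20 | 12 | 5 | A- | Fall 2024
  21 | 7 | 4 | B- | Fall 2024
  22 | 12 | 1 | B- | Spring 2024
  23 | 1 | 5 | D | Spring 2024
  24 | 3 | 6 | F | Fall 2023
SELECT name, credits FROM courses WHERE credits > (SELECT MAX(credits) FROM courses)

Execution result:
(no rows)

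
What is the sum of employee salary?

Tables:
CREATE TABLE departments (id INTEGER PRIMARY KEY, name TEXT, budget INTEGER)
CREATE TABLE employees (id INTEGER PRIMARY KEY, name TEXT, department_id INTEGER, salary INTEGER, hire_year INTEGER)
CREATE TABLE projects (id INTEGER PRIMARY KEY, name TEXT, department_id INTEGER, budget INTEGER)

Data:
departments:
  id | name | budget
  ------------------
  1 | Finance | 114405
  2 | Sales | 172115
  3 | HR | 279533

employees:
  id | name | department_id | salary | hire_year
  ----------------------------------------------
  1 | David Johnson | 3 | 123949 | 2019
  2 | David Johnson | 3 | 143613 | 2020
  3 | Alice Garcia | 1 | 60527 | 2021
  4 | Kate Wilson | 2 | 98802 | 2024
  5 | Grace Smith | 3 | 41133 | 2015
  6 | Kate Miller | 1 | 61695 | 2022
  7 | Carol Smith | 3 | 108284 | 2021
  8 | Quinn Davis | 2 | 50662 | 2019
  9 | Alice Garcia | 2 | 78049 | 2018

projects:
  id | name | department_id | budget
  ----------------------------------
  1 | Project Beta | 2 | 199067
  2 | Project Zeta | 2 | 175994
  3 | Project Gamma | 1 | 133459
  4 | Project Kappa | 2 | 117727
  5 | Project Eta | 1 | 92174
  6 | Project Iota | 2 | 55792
SELECT SUM(salary) FROM employees

Execution result:
766714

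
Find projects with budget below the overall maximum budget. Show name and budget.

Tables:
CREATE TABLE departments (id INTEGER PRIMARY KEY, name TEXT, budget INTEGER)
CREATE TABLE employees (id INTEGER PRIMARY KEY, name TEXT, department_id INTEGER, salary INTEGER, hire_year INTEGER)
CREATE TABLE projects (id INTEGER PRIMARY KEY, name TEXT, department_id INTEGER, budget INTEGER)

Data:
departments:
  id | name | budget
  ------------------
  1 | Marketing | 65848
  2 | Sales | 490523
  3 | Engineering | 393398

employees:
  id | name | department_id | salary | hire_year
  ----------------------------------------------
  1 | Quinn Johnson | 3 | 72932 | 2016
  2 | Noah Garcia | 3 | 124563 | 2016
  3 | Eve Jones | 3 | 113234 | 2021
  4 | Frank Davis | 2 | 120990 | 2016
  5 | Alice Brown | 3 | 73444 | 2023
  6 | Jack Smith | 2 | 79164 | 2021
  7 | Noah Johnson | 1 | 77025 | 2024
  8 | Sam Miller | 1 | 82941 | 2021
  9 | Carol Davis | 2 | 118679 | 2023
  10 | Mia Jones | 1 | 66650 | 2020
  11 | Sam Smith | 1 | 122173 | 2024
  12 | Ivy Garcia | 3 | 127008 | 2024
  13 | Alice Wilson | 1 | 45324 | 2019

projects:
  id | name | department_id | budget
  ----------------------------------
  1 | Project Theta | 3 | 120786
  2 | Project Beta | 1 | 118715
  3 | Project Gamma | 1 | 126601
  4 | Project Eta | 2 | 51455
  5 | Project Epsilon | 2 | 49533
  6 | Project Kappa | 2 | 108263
SELECT name, budget FROM projects WHERE budget < (SELECT MAX(budget) FROM projects)

Execution result:
name | budget
Project Theta | 120786
Project Beta | 118715
Project Eta | 51455
Project Epsilon | 49533
Project Kappa | 108263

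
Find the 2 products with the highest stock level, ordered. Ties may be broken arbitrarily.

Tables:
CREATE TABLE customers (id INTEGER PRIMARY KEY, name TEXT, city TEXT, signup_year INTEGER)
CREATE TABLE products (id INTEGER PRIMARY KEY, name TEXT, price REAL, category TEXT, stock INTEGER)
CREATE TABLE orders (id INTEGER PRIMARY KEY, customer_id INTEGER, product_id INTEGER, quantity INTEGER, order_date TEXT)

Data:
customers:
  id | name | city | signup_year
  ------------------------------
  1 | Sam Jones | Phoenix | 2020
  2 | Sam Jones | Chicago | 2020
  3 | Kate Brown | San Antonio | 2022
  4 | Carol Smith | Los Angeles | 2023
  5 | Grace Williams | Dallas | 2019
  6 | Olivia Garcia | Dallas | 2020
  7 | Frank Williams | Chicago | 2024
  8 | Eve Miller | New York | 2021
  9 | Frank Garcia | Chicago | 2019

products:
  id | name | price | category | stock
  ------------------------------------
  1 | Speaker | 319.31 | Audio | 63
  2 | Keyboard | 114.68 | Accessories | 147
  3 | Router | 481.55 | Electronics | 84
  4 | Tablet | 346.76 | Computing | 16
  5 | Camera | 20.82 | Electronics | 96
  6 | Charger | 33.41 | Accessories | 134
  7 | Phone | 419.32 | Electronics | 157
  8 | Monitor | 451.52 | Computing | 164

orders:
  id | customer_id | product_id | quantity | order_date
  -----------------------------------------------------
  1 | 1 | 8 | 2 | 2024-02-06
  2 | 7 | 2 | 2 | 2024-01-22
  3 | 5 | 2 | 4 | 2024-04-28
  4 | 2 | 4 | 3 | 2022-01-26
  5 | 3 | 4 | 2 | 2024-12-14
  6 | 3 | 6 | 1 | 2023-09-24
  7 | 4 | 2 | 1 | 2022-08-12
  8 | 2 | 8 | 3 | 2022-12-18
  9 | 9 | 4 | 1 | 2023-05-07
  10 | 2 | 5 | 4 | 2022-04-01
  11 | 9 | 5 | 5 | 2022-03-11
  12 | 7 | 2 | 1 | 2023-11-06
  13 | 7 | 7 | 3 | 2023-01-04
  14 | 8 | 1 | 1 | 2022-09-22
SELECT name, stock FROM products ORDER BY stock DESC LIMIT 2

Execution result:
name | stock
Monitor | 164
Phone | 157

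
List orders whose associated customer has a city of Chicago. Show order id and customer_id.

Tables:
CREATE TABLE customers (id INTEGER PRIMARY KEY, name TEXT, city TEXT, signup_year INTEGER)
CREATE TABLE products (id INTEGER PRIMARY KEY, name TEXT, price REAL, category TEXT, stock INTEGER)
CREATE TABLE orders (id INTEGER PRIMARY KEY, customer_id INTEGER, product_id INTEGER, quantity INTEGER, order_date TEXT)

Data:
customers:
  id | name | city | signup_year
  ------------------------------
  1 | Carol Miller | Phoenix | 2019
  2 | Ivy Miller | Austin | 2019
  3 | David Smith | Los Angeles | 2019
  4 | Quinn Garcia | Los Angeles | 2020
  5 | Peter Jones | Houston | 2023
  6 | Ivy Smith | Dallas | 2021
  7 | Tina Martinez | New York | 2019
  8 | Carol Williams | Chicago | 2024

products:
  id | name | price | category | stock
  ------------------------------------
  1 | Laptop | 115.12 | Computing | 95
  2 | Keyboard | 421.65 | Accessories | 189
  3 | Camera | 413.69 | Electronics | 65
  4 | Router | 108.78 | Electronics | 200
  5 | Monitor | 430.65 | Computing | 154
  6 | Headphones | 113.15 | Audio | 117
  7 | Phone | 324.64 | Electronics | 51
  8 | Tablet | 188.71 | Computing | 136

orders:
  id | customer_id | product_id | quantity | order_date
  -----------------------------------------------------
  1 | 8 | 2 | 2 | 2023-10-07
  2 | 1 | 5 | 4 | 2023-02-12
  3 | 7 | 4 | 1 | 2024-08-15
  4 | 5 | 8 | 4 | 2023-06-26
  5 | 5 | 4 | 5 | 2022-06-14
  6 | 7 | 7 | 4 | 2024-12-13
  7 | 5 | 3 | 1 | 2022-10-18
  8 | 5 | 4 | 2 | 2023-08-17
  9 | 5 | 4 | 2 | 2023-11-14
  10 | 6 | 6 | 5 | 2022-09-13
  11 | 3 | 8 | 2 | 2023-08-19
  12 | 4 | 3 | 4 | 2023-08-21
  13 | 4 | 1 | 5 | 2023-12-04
SELECT id, customer_id FROM orders WHERE customer_id IN (SELECT id FROM customers WHERE city = 'Chicago')

Execution result:
id | customer_id
1 | 8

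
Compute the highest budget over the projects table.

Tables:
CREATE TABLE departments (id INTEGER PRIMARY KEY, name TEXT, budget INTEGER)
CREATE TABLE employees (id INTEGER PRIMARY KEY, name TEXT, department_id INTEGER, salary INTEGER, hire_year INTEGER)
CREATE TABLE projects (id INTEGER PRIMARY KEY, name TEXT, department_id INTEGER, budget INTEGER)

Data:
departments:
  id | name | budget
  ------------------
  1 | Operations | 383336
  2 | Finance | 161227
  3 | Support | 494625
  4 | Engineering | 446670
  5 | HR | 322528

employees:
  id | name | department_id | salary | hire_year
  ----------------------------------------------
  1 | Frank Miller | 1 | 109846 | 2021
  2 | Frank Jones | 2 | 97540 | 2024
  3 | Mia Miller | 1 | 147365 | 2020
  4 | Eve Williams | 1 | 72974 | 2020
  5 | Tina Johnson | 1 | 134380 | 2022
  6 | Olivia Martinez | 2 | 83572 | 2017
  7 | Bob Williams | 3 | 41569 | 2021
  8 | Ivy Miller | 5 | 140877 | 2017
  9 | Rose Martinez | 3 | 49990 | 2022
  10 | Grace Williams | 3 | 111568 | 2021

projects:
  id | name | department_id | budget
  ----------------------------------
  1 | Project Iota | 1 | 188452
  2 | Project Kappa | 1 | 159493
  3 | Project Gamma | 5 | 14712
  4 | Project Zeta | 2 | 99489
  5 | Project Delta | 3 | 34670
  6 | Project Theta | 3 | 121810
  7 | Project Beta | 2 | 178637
SELECT MAX(budget) FROM projects

Execution result:
188452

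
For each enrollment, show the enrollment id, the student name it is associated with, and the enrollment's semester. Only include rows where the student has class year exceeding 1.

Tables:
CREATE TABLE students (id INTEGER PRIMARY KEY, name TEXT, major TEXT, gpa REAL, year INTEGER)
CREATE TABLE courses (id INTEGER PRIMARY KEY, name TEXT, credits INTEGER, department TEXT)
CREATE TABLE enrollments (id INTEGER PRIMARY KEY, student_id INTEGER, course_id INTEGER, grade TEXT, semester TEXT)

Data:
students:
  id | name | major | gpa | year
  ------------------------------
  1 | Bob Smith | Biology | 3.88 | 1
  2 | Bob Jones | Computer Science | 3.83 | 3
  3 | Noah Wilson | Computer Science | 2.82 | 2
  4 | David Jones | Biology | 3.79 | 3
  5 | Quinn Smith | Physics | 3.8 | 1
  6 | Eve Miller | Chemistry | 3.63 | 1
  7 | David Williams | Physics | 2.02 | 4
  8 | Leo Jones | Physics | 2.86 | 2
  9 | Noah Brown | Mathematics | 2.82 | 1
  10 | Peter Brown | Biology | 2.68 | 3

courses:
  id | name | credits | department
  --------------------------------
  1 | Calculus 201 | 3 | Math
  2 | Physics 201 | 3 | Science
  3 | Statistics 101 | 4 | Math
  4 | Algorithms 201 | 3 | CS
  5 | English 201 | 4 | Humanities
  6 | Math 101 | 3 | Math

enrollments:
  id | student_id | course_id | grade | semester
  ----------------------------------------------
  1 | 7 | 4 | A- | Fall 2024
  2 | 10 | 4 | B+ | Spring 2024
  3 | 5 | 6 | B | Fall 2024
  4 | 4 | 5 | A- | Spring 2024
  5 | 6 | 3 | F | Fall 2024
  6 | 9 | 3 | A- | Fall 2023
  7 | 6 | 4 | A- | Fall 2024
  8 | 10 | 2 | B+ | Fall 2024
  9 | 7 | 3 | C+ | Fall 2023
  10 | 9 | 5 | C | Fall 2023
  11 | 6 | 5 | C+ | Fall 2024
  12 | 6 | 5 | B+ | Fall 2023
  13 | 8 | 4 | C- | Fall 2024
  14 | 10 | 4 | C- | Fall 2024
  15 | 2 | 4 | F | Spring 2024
SELECT c.id, p.name AS student, c.semester FROM enrollments c JOIN students p ON c.student_id = p.id WHERE p.year > 1

Execution result:
id | student | semester
1 | David Williams | Fall 2024
2 | Peter Brown | Spring 2024
4 | David Jones | Spring 2024
8 | Peter Brown | Fall 2024
9 | David Williams | Fall 2023
13 | Leo Jones | Fall 2024
14 | Peter Brown | Fall 2024
15 | Bob Jones | Spring 2024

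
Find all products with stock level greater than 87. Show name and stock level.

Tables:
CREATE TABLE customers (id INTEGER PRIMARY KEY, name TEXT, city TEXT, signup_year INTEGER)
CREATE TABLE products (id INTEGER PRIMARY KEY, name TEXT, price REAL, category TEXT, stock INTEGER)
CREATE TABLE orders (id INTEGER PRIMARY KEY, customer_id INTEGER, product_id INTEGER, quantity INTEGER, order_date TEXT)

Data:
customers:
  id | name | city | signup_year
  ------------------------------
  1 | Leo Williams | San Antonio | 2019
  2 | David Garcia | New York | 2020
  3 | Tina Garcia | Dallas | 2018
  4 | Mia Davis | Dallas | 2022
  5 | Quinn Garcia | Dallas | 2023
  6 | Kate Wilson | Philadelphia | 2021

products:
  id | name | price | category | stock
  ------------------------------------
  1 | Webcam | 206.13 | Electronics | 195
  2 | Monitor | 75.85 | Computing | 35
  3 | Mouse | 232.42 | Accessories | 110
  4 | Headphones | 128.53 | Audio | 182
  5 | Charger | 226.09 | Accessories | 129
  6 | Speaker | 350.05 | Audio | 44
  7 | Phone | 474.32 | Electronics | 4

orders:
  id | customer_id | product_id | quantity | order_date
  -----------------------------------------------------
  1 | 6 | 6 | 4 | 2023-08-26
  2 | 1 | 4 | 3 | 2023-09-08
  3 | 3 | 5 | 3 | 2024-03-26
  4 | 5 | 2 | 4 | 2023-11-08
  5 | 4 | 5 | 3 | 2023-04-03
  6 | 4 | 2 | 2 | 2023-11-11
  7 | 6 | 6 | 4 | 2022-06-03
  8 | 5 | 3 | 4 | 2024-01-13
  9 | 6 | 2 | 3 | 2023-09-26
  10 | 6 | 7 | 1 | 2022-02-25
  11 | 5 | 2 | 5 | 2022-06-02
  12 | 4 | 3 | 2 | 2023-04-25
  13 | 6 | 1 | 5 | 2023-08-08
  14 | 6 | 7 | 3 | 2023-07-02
SELECT name, stock FROM products WHERE stock > 87

Execution result:
name | stock
Webcam | 195
Mouse | 110
Headphones | 182
Charger | 129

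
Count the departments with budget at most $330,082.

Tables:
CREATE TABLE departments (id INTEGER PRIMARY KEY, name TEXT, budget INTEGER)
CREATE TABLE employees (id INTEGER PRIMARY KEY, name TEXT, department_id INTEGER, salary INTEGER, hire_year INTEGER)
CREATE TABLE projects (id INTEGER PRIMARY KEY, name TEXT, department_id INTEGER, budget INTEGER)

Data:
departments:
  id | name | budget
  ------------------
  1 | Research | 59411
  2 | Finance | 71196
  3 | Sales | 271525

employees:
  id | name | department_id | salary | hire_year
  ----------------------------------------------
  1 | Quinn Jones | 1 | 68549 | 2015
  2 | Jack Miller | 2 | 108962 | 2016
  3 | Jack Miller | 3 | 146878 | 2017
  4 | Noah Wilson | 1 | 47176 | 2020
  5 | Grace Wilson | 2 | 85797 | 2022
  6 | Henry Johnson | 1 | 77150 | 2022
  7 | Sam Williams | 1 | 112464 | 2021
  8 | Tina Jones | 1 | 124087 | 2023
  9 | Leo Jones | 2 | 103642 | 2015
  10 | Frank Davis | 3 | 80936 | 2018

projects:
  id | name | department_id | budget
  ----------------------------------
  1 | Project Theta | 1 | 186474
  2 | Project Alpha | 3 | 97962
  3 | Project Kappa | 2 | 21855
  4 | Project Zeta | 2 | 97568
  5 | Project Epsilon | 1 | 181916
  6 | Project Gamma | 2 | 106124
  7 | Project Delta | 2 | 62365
SELECT COUNT(*) FROM departments WHERE budget <= 330082

Execution result:
3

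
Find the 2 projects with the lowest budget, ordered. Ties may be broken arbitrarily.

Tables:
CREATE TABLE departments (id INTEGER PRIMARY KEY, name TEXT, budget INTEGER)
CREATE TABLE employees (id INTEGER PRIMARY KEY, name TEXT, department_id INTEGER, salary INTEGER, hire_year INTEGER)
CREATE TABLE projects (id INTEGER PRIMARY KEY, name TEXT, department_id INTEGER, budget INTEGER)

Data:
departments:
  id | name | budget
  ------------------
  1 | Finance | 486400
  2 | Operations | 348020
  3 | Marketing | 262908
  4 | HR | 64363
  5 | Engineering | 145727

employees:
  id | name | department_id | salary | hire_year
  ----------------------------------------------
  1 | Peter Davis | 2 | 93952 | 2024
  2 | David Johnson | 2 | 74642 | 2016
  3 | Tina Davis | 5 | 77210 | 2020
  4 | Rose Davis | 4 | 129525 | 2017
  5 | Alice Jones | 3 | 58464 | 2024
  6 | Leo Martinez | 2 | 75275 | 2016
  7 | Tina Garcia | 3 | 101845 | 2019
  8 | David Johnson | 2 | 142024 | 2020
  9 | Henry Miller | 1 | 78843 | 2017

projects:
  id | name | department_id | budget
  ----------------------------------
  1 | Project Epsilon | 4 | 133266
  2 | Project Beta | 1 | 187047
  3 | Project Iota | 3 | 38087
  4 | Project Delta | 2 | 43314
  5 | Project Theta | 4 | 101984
SELECT name, budget FROM projects ORDER BY budget ASC LIMIT 2

Execution result:
name | budget
Project Iota | 38087
Project Delta | 43314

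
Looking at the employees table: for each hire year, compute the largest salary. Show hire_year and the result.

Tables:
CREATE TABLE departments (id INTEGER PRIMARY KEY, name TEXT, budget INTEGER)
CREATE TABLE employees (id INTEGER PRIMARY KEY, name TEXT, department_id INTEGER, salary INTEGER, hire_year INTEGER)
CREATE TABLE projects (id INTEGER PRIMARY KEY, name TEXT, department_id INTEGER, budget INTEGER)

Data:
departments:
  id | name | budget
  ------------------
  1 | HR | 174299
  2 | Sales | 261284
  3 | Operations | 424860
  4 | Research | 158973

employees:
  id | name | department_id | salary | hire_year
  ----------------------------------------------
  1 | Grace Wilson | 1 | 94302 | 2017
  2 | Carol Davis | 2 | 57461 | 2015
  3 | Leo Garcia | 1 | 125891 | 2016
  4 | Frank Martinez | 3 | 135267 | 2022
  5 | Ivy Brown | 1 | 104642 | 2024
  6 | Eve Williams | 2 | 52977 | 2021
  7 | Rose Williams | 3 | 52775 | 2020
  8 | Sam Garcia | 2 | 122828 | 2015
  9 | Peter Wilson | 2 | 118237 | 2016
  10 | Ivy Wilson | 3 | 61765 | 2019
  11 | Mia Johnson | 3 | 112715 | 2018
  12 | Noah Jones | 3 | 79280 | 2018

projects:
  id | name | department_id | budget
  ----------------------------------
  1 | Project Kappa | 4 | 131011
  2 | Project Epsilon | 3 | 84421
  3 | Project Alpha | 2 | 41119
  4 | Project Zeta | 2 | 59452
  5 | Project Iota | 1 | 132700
SELECT hire_year, MAX(salary) AS max_salary FROM employees GROUP BY hire_year

Execution result:
hire_year | max_salary
2015 | 122828
2016 | 125891
2017 | 94302
2018 | 112715
2019 | 61765
2020 | 52775
2021 | 52977
2022 | 135267
2024 | 104642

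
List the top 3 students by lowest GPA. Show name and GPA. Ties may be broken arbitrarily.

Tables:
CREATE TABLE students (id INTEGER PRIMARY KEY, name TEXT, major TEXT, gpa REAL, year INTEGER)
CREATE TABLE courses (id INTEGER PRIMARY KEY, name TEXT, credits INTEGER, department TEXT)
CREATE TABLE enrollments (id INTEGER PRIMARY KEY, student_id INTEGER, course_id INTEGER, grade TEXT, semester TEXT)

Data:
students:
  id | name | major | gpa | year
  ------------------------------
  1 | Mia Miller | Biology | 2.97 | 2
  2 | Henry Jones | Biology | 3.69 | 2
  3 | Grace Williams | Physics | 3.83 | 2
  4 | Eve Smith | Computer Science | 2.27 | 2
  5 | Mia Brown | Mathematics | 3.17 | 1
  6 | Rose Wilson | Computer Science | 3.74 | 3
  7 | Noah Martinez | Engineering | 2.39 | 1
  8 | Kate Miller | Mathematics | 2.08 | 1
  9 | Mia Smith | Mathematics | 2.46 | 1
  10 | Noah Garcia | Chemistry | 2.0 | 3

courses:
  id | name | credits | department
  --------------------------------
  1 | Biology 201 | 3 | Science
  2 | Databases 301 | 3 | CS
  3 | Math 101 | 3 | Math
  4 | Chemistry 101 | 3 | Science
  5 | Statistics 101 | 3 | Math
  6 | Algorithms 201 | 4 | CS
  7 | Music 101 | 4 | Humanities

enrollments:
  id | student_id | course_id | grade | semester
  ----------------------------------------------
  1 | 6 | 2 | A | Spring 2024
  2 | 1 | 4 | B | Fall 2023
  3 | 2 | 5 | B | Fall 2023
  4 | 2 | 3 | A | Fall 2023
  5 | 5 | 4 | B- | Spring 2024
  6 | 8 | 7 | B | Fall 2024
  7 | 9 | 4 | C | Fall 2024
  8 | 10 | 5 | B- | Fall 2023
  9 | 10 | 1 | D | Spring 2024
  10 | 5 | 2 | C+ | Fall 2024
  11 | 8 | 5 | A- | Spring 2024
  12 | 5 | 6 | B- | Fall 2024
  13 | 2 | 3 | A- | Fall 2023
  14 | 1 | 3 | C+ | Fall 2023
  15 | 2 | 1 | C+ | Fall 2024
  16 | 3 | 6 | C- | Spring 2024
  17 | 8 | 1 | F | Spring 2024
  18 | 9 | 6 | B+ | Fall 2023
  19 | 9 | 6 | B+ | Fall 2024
SELECT name, gpa FROM students ORDER BY gpa ASC LIMIT 3

Execution result:
name | gpa
Noah Garcia | 2.00
Kate Miller | 2.08
Eve Smith | 2.27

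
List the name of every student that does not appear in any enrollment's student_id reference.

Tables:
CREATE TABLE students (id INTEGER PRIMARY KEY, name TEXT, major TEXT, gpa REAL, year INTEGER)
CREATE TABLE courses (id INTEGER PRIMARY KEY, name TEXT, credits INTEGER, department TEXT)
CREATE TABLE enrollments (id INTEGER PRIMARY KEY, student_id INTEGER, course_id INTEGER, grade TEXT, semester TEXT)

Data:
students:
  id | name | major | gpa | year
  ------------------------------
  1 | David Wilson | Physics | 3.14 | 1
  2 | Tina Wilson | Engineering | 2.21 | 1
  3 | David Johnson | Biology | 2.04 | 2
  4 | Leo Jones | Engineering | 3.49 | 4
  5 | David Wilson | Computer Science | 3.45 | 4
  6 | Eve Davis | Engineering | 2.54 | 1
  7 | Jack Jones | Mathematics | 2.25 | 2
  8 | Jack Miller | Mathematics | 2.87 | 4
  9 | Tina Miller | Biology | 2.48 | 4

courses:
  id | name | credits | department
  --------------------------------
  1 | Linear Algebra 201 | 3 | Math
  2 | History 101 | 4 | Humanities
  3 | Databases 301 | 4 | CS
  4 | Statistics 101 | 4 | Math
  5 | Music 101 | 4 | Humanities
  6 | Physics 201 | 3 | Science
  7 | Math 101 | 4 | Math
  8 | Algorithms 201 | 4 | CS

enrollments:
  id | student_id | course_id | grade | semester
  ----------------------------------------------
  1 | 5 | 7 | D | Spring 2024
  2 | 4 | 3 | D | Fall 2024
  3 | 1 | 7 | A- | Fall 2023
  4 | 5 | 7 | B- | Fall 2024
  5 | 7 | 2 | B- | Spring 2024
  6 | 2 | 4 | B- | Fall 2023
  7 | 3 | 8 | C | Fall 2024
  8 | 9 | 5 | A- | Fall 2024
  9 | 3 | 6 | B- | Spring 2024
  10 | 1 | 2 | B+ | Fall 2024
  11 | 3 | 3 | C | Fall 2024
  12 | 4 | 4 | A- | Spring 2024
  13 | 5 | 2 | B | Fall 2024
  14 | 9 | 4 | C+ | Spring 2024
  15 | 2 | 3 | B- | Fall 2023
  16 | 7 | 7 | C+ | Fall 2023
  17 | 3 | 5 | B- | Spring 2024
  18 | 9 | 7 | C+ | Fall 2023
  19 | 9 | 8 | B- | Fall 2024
SELECT p.name FROM students p LEFT JOIN enrollments c ON c.student_id = p.id WHERE c.id IS NULL

Execution result:
name
Eve Davis
Jack Miller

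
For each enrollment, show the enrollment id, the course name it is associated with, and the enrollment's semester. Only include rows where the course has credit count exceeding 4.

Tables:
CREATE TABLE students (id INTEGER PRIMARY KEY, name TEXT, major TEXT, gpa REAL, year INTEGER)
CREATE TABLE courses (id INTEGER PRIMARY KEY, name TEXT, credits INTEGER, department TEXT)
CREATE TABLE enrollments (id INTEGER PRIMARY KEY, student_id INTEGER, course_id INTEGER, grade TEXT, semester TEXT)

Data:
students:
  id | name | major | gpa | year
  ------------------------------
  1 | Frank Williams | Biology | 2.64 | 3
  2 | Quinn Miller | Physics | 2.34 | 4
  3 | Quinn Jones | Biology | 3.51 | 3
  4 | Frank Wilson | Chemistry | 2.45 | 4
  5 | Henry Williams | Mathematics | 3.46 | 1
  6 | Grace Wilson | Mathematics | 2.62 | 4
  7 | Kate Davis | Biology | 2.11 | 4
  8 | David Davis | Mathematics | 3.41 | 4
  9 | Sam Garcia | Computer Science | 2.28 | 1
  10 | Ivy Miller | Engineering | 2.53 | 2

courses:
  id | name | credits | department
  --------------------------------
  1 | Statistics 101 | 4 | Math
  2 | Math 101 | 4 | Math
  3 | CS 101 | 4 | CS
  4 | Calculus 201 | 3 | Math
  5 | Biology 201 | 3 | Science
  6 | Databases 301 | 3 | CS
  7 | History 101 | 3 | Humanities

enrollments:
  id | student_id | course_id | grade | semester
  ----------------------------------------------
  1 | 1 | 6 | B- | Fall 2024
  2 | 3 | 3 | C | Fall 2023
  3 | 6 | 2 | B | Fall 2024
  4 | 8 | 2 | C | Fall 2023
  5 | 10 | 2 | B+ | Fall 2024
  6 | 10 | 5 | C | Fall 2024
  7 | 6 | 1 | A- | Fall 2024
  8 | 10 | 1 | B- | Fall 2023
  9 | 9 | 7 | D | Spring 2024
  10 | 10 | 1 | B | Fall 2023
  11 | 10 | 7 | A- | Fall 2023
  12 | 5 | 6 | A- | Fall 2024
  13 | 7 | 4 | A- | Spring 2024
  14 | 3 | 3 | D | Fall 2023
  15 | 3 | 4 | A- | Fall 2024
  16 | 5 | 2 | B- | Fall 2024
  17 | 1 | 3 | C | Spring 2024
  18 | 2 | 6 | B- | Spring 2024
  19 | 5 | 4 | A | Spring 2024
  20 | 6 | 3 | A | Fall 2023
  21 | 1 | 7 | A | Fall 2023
SELECT c.id, p.name AS course, c.semester FROM enrollments c JOIN courses p ON c.course_id = p.id WHERE p.credits > 4

Execution result:
(no rows)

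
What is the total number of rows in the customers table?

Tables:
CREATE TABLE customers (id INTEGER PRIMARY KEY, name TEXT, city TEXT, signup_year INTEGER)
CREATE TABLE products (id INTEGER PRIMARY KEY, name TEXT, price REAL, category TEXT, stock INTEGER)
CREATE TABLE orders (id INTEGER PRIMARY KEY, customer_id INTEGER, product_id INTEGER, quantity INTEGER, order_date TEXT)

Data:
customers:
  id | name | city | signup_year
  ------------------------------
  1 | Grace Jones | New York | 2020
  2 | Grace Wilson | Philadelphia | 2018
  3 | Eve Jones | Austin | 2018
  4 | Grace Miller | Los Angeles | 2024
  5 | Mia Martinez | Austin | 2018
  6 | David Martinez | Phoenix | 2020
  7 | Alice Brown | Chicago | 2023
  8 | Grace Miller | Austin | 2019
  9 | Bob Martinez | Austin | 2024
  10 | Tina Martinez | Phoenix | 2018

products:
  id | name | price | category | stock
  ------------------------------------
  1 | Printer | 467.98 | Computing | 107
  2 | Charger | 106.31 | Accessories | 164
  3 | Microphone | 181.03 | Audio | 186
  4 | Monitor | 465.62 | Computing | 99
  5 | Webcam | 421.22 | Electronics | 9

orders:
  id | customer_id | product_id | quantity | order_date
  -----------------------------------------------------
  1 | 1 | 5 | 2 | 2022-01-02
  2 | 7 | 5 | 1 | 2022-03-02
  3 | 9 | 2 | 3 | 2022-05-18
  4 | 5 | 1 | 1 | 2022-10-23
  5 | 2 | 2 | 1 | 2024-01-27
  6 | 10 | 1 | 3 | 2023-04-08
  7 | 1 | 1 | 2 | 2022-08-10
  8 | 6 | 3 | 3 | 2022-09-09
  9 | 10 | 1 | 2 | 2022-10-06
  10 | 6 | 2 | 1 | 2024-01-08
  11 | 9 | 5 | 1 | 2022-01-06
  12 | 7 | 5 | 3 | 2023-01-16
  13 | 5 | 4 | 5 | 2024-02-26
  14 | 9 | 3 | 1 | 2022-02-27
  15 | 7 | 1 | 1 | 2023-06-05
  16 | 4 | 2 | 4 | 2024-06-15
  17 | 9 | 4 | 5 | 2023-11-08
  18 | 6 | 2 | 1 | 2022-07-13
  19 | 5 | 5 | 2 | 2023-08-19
SELECT COUNT(*) FROM customers

Execution result:
10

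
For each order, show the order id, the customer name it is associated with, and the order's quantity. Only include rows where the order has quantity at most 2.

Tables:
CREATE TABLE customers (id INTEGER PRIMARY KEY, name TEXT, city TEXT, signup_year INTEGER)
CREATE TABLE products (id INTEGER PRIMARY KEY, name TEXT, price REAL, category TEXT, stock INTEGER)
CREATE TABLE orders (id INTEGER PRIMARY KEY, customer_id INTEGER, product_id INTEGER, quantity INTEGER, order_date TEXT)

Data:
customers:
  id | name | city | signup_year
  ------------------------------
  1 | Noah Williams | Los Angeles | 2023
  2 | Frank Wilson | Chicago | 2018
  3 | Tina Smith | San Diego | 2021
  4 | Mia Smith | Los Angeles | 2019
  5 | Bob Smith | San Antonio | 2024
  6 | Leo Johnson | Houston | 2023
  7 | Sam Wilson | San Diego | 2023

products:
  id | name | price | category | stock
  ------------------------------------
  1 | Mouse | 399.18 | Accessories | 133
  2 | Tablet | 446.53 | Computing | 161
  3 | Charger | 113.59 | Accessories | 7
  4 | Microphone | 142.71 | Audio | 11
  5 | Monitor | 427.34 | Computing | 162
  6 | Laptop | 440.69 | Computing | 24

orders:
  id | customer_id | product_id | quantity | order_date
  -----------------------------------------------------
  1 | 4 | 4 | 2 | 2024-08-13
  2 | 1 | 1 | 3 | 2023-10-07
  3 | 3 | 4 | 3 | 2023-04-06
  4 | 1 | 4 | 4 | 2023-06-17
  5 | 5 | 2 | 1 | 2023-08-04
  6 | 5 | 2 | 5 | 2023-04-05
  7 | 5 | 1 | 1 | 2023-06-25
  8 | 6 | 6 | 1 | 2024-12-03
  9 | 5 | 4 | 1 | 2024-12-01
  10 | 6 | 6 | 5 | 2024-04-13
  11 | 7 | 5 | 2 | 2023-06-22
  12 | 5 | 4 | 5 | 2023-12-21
SELECT c.id, p.name AS customer, c.quantity FROM orders c JOIN customers p ON c.customer_id = p.id WHERE c.quantity <= 2

Execution result:
id | customer | quantity
1 | Mia Smith | 2
5 | Bob Smith | 1
7 | Bob Smith | 1
8 | Leo Johnson | 1
9 | Bob Smith | 1
11 | Sam Wilson | 2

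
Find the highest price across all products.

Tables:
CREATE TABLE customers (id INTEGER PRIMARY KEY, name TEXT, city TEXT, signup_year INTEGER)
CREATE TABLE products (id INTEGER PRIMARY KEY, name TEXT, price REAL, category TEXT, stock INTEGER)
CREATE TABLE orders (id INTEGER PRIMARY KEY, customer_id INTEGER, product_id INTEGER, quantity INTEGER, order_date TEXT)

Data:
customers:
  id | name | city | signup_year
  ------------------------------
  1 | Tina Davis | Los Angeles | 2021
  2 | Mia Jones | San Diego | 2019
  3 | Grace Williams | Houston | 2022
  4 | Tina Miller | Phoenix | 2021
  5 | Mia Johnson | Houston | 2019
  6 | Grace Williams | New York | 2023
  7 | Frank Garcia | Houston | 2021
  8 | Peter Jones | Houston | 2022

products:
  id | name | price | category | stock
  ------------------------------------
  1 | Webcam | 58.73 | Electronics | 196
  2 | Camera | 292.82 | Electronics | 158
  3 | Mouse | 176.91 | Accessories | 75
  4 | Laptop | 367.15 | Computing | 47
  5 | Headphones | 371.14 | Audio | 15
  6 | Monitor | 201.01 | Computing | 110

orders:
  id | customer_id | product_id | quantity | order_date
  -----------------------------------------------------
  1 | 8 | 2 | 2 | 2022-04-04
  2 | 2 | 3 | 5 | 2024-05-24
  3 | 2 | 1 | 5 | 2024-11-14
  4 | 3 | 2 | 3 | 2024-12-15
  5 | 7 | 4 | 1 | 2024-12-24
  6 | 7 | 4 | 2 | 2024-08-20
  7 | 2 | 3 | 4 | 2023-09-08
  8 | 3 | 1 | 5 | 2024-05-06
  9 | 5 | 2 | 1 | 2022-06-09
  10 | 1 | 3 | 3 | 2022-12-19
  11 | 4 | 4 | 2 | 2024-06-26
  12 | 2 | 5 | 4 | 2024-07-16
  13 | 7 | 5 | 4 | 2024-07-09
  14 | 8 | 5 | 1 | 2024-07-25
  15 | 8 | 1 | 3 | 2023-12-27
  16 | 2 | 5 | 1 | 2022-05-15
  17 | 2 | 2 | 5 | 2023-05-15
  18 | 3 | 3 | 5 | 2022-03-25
SELECT MAX(price) FROM products

Execution result:
371.14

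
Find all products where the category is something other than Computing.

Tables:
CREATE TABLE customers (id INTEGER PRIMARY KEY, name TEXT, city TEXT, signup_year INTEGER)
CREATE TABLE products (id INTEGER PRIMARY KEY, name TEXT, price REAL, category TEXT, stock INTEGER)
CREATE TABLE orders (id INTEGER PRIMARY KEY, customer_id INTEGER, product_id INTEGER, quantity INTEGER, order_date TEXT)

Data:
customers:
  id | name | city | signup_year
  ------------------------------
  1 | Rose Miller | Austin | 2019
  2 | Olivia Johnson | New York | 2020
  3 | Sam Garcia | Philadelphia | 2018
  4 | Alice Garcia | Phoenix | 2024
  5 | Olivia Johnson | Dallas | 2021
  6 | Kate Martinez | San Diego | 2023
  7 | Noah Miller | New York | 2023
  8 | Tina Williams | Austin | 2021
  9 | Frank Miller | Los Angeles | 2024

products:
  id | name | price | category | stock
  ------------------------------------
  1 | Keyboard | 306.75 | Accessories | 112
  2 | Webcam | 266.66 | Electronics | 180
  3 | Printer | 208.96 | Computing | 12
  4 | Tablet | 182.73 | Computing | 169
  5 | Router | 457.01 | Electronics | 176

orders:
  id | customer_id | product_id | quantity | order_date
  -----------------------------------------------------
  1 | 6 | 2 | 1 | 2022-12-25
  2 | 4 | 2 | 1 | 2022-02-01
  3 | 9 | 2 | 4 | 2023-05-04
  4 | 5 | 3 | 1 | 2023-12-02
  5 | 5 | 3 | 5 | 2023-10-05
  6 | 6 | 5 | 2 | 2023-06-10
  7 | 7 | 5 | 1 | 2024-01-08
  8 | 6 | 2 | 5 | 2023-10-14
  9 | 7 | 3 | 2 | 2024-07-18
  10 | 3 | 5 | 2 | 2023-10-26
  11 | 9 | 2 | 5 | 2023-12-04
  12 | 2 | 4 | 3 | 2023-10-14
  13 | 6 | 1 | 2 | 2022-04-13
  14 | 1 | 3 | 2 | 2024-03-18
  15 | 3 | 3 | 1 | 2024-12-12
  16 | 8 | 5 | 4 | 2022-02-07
SELECT name, category FROM products WHERE category <> 'Computing'

Execution result:
name | category
Keyboard | Accessories
Webcam | Electronics
Router | Electronics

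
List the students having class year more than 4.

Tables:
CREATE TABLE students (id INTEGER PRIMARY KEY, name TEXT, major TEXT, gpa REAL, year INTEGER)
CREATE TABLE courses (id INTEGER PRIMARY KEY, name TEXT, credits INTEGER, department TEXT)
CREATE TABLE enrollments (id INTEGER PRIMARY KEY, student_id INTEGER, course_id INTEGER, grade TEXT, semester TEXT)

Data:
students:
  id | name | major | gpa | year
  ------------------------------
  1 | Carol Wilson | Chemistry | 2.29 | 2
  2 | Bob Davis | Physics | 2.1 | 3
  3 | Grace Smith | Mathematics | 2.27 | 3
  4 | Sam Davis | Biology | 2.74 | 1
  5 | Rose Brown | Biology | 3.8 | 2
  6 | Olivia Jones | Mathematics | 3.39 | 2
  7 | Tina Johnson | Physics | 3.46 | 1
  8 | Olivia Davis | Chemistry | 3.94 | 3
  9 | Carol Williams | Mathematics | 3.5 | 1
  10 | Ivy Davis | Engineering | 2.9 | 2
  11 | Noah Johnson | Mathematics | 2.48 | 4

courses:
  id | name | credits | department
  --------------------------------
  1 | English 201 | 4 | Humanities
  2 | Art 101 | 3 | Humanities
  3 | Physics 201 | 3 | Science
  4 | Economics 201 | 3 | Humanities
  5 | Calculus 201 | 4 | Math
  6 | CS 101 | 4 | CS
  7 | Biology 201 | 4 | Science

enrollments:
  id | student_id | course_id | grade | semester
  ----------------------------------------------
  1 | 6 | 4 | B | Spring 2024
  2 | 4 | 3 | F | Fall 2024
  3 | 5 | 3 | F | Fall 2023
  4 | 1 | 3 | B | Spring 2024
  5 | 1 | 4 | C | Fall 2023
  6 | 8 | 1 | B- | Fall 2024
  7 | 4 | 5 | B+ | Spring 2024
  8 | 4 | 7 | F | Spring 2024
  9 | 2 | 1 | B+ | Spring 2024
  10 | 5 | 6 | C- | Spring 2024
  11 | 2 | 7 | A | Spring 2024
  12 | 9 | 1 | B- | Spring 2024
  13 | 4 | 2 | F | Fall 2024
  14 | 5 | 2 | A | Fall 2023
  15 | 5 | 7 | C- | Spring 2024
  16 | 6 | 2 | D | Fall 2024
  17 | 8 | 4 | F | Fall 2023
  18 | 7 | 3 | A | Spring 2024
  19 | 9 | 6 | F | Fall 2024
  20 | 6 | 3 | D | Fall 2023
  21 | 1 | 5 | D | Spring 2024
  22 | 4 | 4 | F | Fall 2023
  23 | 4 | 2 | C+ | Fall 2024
SELECT name, year FROM students WHERE year > 4

Execution result:
(no rows)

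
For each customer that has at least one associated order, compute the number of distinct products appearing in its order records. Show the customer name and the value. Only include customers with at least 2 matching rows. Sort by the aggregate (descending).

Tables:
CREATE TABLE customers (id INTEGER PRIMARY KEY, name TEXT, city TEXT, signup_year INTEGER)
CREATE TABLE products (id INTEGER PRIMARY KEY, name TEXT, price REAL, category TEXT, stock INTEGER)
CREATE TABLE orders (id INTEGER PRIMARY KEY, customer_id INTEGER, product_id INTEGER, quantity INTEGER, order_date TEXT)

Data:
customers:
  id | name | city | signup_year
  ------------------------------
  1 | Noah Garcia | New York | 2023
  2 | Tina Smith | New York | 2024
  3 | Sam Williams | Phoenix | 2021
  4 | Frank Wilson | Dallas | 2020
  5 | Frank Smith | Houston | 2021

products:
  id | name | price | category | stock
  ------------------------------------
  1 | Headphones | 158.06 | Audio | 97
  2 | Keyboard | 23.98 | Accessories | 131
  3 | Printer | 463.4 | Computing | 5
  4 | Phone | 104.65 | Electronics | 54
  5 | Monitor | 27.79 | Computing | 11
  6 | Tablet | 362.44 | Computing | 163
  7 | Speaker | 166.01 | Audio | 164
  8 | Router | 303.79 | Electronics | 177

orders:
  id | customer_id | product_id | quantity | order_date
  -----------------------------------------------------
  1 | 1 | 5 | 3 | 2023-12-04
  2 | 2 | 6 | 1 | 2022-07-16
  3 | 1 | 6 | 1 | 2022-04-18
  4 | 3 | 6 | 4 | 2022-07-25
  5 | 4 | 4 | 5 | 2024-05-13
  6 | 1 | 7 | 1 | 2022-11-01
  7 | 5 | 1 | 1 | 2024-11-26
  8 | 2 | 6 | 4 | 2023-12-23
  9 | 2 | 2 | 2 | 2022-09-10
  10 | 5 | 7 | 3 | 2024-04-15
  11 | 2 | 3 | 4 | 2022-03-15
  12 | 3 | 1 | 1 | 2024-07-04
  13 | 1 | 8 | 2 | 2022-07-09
SELECT p.name, COUNT(DISTINCT c.product_id) AS distinct_product_count FROM orders c JOIN customers p ON c.customer_id = p.id GROUP BY p.id, p.name HAVING COUNT(*) >= 2 ORDER BY distinct_product_count DESC

Execution result:
name | distinct_product_count
Noah Garcia | 4
Tina Smith | 3
Sam Williams | 2
Frank Smith | 2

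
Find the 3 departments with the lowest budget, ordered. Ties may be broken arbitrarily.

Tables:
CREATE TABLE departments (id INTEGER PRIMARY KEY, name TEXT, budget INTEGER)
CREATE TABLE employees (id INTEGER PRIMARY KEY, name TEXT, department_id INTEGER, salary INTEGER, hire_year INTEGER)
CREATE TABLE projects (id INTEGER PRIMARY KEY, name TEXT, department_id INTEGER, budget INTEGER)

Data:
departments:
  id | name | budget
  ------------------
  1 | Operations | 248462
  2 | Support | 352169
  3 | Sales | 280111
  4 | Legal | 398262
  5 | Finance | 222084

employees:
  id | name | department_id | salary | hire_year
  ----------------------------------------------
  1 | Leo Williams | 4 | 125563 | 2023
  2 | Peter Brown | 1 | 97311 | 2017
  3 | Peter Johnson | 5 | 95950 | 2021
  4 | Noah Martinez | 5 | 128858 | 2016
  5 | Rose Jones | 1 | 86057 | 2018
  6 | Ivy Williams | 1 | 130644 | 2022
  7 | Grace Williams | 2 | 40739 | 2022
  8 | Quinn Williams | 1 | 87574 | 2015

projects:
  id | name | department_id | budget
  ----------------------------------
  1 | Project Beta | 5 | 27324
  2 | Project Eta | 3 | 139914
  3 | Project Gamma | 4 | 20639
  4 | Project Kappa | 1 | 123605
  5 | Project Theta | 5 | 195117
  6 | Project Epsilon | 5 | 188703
SELECT name, budget FROM departments ORDER BY budget ASC LIMIT 3

Execution result:
name | budget
Finance | 222084
Operations | 248462
Sales | 280111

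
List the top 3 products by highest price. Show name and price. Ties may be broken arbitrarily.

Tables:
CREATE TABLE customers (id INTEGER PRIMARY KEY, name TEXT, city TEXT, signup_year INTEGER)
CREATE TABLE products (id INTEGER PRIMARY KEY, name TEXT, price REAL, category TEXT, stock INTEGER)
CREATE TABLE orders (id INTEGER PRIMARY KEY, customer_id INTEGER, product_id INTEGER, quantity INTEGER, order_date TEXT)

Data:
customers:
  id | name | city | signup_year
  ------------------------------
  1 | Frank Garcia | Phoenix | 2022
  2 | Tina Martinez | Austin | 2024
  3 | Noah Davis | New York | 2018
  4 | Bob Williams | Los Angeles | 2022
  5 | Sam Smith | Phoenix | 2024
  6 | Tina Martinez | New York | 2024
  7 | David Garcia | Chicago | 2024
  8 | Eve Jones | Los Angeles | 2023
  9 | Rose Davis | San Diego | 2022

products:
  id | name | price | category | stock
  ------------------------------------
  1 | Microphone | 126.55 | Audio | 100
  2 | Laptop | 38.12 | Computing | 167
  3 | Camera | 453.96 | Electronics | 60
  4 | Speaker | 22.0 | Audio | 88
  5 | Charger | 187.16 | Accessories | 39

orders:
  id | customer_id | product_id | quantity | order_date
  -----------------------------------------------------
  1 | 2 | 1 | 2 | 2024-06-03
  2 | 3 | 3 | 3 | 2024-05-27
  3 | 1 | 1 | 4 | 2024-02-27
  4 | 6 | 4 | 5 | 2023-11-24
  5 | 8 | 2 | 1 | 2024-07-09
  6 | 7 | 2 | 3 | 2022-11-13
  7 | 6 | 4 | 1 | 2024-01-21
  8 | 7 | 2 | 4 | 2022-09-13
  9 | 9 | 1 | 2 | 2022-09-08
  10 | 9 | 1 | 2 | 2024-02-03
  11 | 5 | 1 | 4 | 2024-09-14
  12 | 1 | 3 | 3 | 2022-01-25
SELECT name, price FROM products ORDER BY price DESC LIMIT 3

Execution result:
name | price
Camera | 453.96
Charger | 187.16
Microphone | 126.55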